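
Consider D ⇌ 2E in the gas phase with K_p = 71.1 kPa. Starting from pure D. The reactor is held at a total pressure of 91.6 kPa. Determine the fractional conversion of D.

Let X = conversion of D (basis 1 mol D); extent of reaction ξ = X.
Moles: n_D = 1 − X; n_E = 2X.
Total moles n_T = 1 + X.
Mole fractions y_i = n_i/n_T; K_p = p_E^2 / (p_D) with p_i = y_i·P.
Equating to 71.1 kPa and solving on 0 < X < 1: X = 0.403.

X = 0.403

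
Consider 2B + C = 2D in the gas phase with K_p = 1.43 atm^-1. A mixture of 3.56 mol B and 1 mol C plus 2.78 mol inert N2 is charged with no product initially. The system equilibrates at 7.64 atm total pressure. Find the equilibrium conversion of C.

X = 0.720

Take 1 mol C as basis and let X be its fractional conversion, so ξ = X.
Moles: n_B = 3.56 − 2X; n_C = 1 − X; n_D = 2X; n_I = 2.78 (inert).
Summing: n_T = 7.34 − X.
Mole fractions y_i = n_i/n_T; K_p = p_D^2 / (p_B^2 p_C) with p_i = y_i·P.
Equating to 1.43 atm^-1 and solving on 0 < X < 1: X = 0.720.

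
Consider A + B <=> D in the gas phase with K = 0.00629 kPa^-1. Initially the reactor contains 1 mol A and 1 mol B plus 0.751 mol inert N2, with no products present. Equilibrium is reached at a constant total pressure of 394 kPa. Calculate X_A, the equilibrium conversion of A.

Let X = conversion of A (basis 1 mol A); extent of reaction ξ = X.
Species balance: n_A = 1 − X; n_B = 1 − X; n_D = X; n_I = 0.751 (inert).
Summing: n_T = 2.75 − X.
With p_i = (n_i/n_T)P, K = p_D / (p_A p_B).
Equating to 0.00629 kPa^-1 and solving on 0 < X < 1: X = 0.390.

X = 0.390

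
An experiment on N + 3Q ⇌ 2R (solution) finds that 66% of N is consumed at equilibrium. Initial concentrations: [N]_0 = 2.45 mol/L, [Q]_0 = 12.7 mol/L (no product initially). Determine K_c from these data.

Let X = conversion of N.
Concentrations: [N] = 2.45 − 2.45X; [Q] = 12.7 − 7.35X; [R] = 4.9X.
At X = 0.66: [N] = 0.833, [Q] = 7.85, [R] = 3.23.
K_c = [R]^2 / ([N] [Q]^3) = 0.026 (mol/L)^-2.

K_c = 0.026 (mol/L)^-2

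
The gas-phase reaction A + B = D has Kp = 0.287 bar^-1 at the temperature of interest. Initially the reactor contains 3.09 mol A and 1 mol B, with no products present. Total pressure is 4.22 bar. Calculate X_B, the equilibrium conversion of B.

Basis: 1 mol B initially; let X = conversion of B. Extent ξ = X.
At extent ξ: n_A = 3.09 − X; n_B = 1 − X; n_D = X.
Total moles n_T = 4.09 − X.
Mole fractions y_i = n_i/n_T; Kp = p_D / (p_A p_B) with p_i = y_i·P.
Equating to 0.287 bar^-1 and solving on 0 < X < 1: X = 0.467.

X = 0.467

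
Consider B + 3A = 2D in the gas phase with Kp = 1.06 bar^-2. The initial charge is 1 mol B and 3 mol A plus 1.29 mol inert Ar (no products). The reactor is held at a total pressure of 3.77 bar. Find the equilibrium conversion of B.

Basis: 1 mol B initially; let X = conversion of B. Extent ξ = X.
Moles: n_B = 1 − X; n_A = 3 − 3X; n_D = 2X; n_I = 1.29 (inert).
Summing: n_T = 5.29 − 2X.
With p_i = (n_i/n_T)P, Kp = p_D^2 / (p_B p_A^3).
This yields a degree-4 equation in X; solving on (0,1), X = 0.529.

X = 0.529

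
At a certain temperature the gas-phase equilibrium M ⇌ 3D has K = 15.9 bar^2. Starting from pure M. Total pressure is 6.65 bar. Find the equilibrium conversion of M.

Basis: 1 mol M initially; let X = conversion of M. Extent ξ = X.
Mole table: n_M = 1 − X; n_D = 3X.
n_T = Σnᵢ = 1 + 2X.
With p_i = (n_i/n_T)P, K = p_D^3 / (p_M).
Equating to 15.9 bar^2 and solving on 0 < X < 1: X = 0.286.

X = 0.286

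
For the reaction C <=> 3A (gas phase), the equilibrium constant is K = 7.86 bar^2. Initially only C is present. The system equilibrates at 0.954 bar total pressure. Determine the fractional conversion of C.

X = 0.776

Basis: 1 mol C initially; let X = conversion of C. Extent ξ = X.
Mole table: n_C = 1 − X; n_A = 3X.
n_T = Σnᵢ = 1 + 2X.
Mole fractions y_i = n_i/n_T; K = p_A^3 / (p_C) with p_i = y_i·P.
Substituting and setting equal to 7.86 bar^2 gives a polynomial in X; the root in (0,1) is X = 0.776.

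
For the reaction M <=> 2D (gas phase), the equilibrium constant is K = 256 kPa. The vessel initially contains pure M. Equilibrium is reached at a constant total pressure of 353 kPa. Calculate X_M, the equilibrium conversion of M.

Let X = conversion of M (basis 1 mol M); extent of reaction ξ = X.
Species balance: n_M = 1 − X; n_D = 2X.
Summing: n_T = 1 + X.
With p_i = (n_i/n_T)P, K = p_D^2 / (p_M).
This yields a degree-2 equation in X; solving on (0,1), X = 0.392.

X = 0.392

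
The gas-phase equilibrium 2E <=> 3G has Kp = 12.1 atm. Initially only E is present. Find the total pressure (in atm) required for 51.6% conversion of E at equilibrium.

Let X = conversion of E (basis 1 mol E); extent of reaction ξ = 0.5X.
Mole table: n_E = 1 − X; n_G = 1.5X.
Total moles n_T = 1 + 0.5X.
Kp = p_G^3 / (p_E^2) with p_i = (n_i/n_T)·P.
At X = 0.516: the mole-fraction product g(X) = Π y_i^ν_i = 1.573. Since Kp = g(X)·P^{1}, P = (Kp/g)^(1/1) = (12.1/1.573)^(1/1) = 7.69 atm.

P = 7.69 atm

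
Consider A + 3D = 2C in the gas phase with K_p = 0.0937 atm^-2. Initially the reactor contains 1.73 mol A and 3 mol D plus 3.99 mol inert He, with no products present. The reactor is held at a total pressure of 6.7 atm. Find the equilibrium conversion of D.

X = 0.380

Let X = conversion of D (basis 3 mol D); extent of reaction ξ = X.
Species balance: n_A = 1.73 − X; n_D = 3 − 3X; n_C = 2X; n_I = 3.99 (inert).
n_T = Σnᵢ = 8.72 − 2X.
Mole fractions y_i = n_i/n_T; K_p = p_C^2 / (p_A p_D^3) with p_i = y_i·P.
Equating to 0.0937 atm^-2 and solving on 0 < X < 1: X = 0.380.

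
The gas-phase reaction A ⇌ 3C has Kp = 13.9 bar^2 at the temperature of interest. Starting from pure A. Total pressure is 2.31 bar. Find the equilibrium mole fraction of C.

y_C = 0.802

Take 1 mol A as basis and let X be its fractional conversion, so ξ = X.
Moles: n_A = 1 − X; n_C = 3X.
Summing: n_T = 1 + 2X.
y_i = n_i/n_T, p_i = y_i·P. Kp = p_C^3 / (p_A).
This yields a degree-3 equation in X; solving on (0,1), X = 0.574.
Then n_C = 1.72, n_T = 2.15, so y_C = 0.802.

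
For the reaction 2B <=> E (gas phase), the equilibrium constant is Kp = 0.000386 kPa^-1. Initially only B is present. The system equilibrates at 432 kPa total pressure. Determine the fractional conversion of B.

X = 0.225

Take 1 mol B as basis and let X be its fractional conversion, so ξ = 0.5X.
At extent ξ: n_B = 1 − X; n_E = 0.5X.
Summing: n_T = 1 − 0.5X.
Mole fractions y_i = n_i/n_T; Kp = p_E / (p_B^2) with p_i = y_i·P.
Setting this equal to 0.000386 kPa^-1 and taking the physical root (0 < X < 1) gives X = 0.225.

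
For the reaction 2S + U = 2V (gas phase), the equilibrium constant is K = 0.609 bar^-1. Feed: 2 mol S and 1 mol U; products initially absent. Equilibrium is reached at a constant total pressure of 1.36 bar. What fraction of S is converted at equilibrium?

X = 0.315

Take 2 mol S as basis and let X be its fractional conversion, so ξ = X.
Moles: n_S = 2 − 2X; n_U = 1 − X; n_V = 2X.
n_T = Σnᵢ = 3 − X.
With p_i = (n_i/n_T)P, K = p_V^2 / (p_S^2 p_U).
Setting this equal to 0.609 bar^-1 and taking the physical root (0 < X < 1) gives X = 0.315.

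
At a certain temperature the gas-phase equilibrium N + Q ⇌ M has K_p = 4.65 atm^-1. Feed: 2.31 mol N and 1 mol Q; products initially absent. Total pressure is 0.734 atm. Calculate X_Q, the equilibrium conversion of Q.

X = 0.679

Let X = conversion of Q (basis 1 mol Q); extent of reaction ξ = X.
Species balance: n_N = 2.31 − X; n_Q = 1 − X; n_M = X.
Summing: n_T = 3.31 − X.
Mole fractions y_i = n_i/n_T; K_p = p_M / (p_N p_Q) with p_i = y_i·P.
Setting this equal to 4.65 atm^-1 and taking the physical root (0 < X < 1) gives X = 0.679.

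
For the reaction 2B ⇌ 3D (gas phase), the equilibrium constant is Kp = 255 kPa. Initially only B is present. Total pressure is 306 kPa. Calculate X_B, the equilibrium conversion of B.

Let X = conversion of B (basis 1 mol B); extent of reaction ξ = 0.5X.
Mole table: n_B = 1 − X; n_D = 1.5X.
n_T = Σnᵢ = 1 + 0.5X.
y_i = n_i/n_T, p_i = y_i·P. Kp = p_D^3 / (p_B^2).
This yields a degree-3 equation in X; solving on (0,1), X = 0.450.

X = 0.450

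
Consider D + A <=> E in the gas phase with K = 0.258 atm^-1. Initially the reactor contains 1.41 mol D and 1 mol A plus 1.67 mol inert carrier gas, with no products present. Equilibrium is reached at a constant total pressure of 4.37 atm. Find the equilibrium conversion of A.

Let X = conversion of A (basis 1 mol A); extent of reaction ξ = X.
Moles: n_D = 1.41 − X; n_A = 1 − X; n_E = X; n_I = 1.67 (inert).
n_T = Σnᵢ = 4.08 − X.
With p_i = (n_i/n_T)P, K = p_E / (p_D p_A).
Setting this equal to 0.258 atm^-1 and taking the physical root (0 < X < 1) gives X = 0.254.

X = 0.254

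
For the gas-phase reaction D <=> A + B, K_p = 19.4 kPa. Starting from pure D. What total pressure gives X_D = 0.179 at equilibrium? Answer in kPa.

P = 586 kPa

Let X = conversion of D (basis 1 mol D); extent of reaction ξ = X.
At extent ξ: n_D = 1 − X; n_A = X; n_B = X.
Total moles n_T = 1 + X.
K_p = p_A p_B / (p_D) with p_i = (n_i/n_T)·P.
At X = 0.179: the mole-fraction product g(X) = Π y_i^ν_i = 0.0331. Since K_p = g(X)·P^{1}, P = (K_p/g)^(1/1) = (19.4/0.0331)^(1/1) = 586 kPa.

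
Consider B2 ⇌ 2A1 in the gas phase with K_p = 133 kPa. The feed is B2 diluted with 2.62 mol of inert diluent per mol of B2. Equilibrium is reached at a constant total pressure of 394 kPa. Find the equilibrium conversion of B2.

Let X = conversion of B2 (basis 1 mol B2); extent of reaction ξ = X.
Mole table: n_B2 = 1 − X; n_A1 = 2X; n_I = 2.62 (inert).
n_T = Σnᵢ = 3.62 + X.
y_i = n_i/n_T, p_i = y_i·P. K_p = p_A1^2 / (p_B2).
Equating to 133 kPa and solving on 0 < X < 1: X = 0.439.

X = 0.439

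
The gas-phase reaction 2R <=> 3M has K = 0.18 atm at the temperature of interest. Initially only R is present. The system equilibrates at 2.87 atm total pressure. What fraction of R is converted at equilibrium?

X = 0.231

Let X = conversion of R (basis 1 mol R); extent of reaction ξ = 0.5X.
Species balance: n_R = 1 − X; n_M = 1.5X.
Total moles n_T = 1 + 0.5X.
Mole fractions y_i = n_i/n_T; K = p_M^3 / (p_R^2) with p_i = y_i·P.
Equating to 0.18 atm and solving on 0 < X < 1: X = 0.231.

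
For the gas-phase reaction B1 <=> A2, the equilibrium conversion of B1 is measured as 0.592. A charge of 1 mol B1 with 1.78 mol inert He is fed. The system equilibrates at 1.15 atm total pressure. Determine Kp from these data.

Take 1 mol B1 as basis and let X be its fractional conversion, so ξ = X.
Moles: n_B1 = 1 − X; n_A2 = X; n_I = 1.78 (inert).
Total moles n_T = 2.78 (Δν = 0, constant).
At X = 0.592: n_B1 = 0.408, n_A2 = 0.592, n_T = 2.78.
p_i = (n_i/n_T)·P. Kp = p_A2 / (p_B1) = 1.45.

Kp = 1.45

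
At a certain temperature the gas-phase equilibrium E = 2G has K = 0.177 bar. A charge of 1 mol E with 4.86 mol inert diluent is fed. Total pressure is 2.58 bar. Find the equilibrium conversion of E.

Basis: 1 mol E initially; let X = conversion of E. Extent ξ = X.
At extent ξ: n_E = 1 − X; n_G = 2X; n_I = 4.86 (inert).
Summing: n_T = 5.86 + X.
Mole fractions y_i = n_i/n_T; K = p_G^2 / (p_E) with p_i = y_i·P.
This yields a degree-2 equation in X; solving on (0,1), X = 0.276.

X = 0.276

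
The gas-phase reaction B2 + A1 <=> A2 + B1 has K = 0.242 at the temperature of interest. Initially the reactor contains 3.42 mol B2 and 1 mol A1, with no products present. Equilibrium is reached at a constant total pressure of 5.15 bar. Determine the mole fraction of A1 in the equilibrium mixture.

y_A1 = 0.101

Let X = conversion of A1 (basis 1 mol A1); extent of reaction ξ = X.
Moles: n_B2 = 3.42 − X; n_A1 = 1 − X; n_A2 = X; n_B1 = X.
Since Δν = 0, n_T = 4.42 throughout.
Mole fractions y_i = n_i/n_T; K = p_A2 p_B1 / (p_B2 p_A1) with p_i = y_i·P.
Substituting and setting equal to 0.242 gives a polynomial in X; the root in (0,1) is X = 0.555.
Then n_A1 = 0.445, n_T = 4.42, so y_A1 = 0.101.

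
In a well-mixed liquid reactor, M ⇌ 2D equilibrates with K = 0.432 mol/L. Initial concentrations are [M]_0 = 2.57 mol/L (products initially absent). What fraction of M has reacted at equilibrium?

X = 0.185

Let X = conversion of M; extent ξ = 2.57·X mol/L.
Concentrations: [M] = 2.57 − 2.57X; [D] = 5.14X.
K = [D]^2 / ([M]).
Setting equal to 0.432 and solving for X on (0,1) gives X = 0.185.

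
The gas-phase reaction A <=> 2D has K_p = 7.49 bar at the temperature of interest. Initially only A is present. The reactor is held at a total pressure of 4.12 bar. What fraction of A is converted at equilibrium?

X = 0.559

Basis: 1 mol A initially; let X = conversion of A. Extent ξ = X.
Mole table: n_A = 1 − X; n_D = 2X.
Summing: n_T = 1 + X.
y_i = n_i/n_T, p_i = y_i·P. K_p = p_D^2 / (p_A).
Setting this equal to 7.49 bar and taking the physical root (0 < X < 1) gives X = 0.559.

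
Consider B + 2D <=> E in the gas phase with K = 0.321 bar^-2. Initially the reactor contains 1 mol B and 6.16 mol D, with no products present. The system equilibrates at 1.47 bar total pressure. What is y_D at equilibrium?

y_D = 0.846

Basis: 1 mol B initially; let X = conversion of B. Extent ξ = X.
At extent ξ: n_B = 1 − X; n_D = 6.16 − 2X; n_E = X.
Total moles n_T = 7.16 − 2X.
With p_i = (n_i/n_T)P, K = p_E / (p_B p_D^2).
Setting this equal to 0.321 bar^-2 and taking the physical root (0 < X < 1) gives X = 0.332.
Then n_D = 5.5, n_T = 6.5, so y_D = 0.846.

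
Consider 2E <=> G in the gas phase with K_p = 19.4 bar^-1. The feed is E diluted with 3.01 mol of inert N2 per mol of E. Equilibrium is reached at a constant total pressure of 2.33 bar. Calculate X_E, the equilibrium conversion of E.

Take 1 mol E as basis and let X be its fractional conversion, so ξ = 0.5X.
Moles: n_E = 1 − X; n_G = 0.5X; n_I = 3.01 (inert).
Summing: n_T = 4.01 − 0.5X.
y_i = n_i/n_T, p_i = y_i·P. K_p = p_G / (p_E^2).
This yields a degree-2 equation in X; solving on (0,1), X = 0.819.

X = 0.819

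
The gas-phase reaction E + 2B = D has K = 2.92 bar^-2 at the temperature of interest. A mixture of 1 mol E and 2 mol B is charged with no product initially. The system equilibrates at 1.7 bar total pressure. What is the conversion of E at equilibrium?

X = 0.615

Basis: 1 mol E initially; let X = conversion of E. Extent ξ = X.
Mole table: n_E = 1 − X; n_B = 2 − 2X; n_D = X.
Summing: n_T = 3 − 2X.
y_i = n_i/n_T, p_i = y_i·P. K = p_D / (p_E p_B^2).
This yields a degree-3 equation in X; solving on (0,1), X = 0.615.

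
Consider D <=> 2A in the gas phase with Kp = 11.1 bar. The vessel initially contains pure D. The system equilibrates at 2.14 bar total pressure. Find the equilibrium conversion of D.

X = 0.751

Take 1 mol D as basis and let X be its fractional conversion, so ξ = X.
Moles: n_D = 1 − X; n_A = 2X.
Total moles n_T = 1 + X.
With p_i = (n_i/n_T)P, Kp = p_A^2 / (p_D).
Equating to 11.1 bar and solving on 0 < X < 1: X = 0.751.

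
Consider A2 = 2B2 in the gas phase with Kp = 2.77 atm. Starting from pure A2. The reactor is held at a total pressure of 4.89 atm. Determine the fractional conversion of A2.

Basis: 1 mol A2 initially; let X = conversion of A2. Extent ξ = X.
Mole table: n_A2 = 1 − X; n_B2 = 2X.
n_T = Σnᵢ = 1 + X.
Mole fractions y_i = n_i/n_T; Kp = p_B2^2 / (p_A2) with p_i = y_i·P.
Equating to 2.77 atm and solving on 0 < X < 1: X = 0.352.

X = 0.352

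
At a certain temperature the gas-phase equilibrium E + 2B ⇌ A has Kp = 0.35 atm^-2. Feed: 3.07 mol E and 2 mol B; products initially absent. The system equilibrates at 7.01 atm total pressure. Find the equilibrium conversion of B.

Let X = conversion of B (basis 2 mol B); extent of reaction ξ = X.
Species balance: n_E = 3.07 − X; n_B = 2 − 2X; n_A = X.
Summing: n_T = 5.07 − 2X.
y_i = n_i/n_T, p_i = y_i·P. Kp = p_A / (p_E p_B^2).
Equating to 0.35 atm^-2 and solving on 0 < X < 1: X = 0.755.

X = 0.755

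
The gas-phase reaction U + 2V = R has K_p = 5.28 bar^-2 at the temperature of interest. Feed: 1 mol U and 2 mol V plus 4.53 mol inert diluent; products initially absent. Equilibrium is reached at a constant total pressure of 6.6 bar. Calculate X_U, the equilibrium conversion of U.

Let X = conversion of U (basis 1 mol U); extent of reaction ξ = X.
At extent ξ: n_U = 1 − X; n_V = 2 − 2X; n_R = X; n_I = 4.53 (inert).
Total moles n_T = 7.53 − 2X.
y_i = n_i/n_T, p_i = y_i·P. K_p = p_R / (p_U p_V^2).
Substituting and setting equal to 5.28 bar^-2 gives a polynomial in X; the root in (0,1) is X = 0.695.

X = 0.695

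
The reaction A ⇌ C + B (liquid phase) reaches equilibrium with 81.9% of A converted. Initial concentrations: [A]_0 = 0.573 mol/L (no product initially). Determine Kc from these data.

Kc = 2.12 mol/L

Let X = conversion of A.
Concentrations: [A] = 0.573 − 0.573X; [C] = 0.573X; [B] = 0.573X.
At X = 0.819: [A] = 0.104, [C] = 0.469, [B] = 0.469.
Kc = [C] [B] / ([A]) = 2.12 mol/L.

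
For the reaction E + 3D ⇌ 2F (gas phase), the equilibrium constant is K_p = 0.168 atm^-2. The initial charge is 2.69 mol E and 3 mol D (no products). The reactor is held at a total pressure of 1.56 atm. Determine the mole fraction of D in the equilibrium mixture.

Take 3 mol D as basis and let X be its fractional conversion, so ξ = X.
Mole table: n_E = 2.69 − X; n_D = 3 − 3X; n_F = 2X.
Total moles n_T = 5.69 − 2X.
Mole fractions y_i = n_i/n_T; K_p = p_F^2 / (p_E p_D^3) with p_i = y_i·P.
Equating to 0.168 atm^-2 and solving on 0 < X < 1: X = 0.297.
Then n_D = 2.11, n_T = 5.1, so y_D = 0.414.

y_D = 0.414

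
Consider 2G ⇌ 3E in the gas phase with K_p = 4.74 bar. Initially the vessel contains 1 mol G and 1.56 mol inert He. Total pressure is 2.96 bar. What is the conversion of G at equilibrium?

X = 0.601

Let X = conversion of G (basis 1 mol G); extent of reaction ξ = 0.5X.
Species balance: n_G = 1 − X; n_E = 1.5X; n_I = 1.56 (inert).
Summing: n_T = 2.56 + 0.5X.
With p_i = (n_i/n_T)P, K_p = p_E^3 / (p_G^2).
Setting this equal to 4.74 bar and taking the physical root (0 < X < 1) gives X = 0.601.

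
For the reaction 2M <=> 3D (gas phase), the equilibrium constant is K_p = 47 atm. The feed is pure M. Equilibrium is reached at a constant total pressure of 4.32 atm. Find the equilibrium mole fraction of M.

Let X = conversion of M (basis 1 mol M); extent of reaction ξ = 0.5X.
Species balance: n_M = 1 − X; n_D = 1.5X.
n_T = Σnᵢ = 1 + 0.5X.
y_i = n_i/n_T, p_i = y_i·P. K_p = p_D^3 / (p_M^2).
Setting this equal to 47 atm and taking the physical root (0 < X < 1) gives X = 0.712.
Then n_M = 0.288, n_T = 1.36, so y_M = 0.212.

y_M = 0.212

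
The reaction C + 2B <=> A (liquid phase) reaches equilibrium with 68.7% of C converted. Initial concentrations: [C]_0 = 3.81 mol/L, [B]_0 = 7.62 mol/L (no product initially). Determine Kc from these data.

Kc = 0.386 (mol/L)^-2

Let X = conversion of C.
Concentrations: [C] = 3.81 − 3.81X; [B] = 7.62 − 7.62X; [A] = 3.81X.
At X = 0.687: [C] = 1.19, [B] = 2.39, [A] = 2.62.
Kc = [A] / ([C] [B]^2) = 0.386 (mol/L)^-2.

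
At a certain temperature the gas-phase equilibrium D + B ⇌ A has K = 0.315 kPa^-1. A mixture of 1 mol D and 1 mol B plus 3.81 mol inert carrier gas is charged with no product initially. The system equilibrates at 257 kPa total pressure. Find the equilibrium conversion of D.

Let X = conversion of D (basis 1 mol D); extent of reaction ξ = X.
At extent ξ: n_D = 1 − X; n_B = 1 − X; n_A = X; n_I = 3.81 (inert).
Total moles n_T = 5.81 − X.
With p_i = (n_i/n_T)P, K = p_A / (p_D p_B).
Substituting and setting equal to 0.315 kPa^-1 gives a polynomial in X; the root in (0,1) is X = 0.780.

X = 0.780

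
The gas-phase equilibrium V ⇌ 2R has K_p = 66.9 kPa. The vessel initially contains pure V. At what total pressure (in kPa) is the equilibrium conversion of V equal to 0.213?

Let X = conversion of V (basis 1 mol V); extent of reaction ξ = X.
Species balance: n_V = 1 − X; n_R = 2X.
n_T = Σnᵢ = 1 + X.
K_p = p_R^2 / (p_V) with p_i = (n_i/n_T)·P.
At X = 0.213: the mole-fraction product g(X) = Π y_i^ν_i = 0.1901. Since K_p = g(X)·P^{1}, P = (K_p/g)^(1/1) = (66.9/0.1901)^(1/1) = 352 kPa.

P = 352 kPa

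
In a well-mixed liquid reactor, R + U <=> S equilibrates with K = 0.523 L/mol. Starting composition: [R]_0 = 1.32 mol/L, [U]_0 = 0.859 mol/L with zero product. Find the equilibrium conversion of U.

Let X = conversion of U; extent ξ = 0.859·X mol/L.
Concentrations: [R] = 1.32 − 0.859X; [U] = 0.859 − 0.859X; [S] = 0.859X.
K = [S] / ([R] [U]).
Equating to 0.523 L/mol: the physical root is X = 0.348.

X = 0.348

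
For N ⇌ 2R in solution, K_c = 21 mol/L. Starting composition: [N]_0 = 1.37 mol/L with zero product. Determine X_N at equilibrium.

X = 0.823

Let X = conversion of N; extent ξ = 1.37·X mol/L.
Concentrations: [N] = 1.37 − 1.37X; [R] = 2.74X.
K_c = [R]^2 / ([N]).
Solving K_c = 21 for X ∈ (0,1): X = 0.823.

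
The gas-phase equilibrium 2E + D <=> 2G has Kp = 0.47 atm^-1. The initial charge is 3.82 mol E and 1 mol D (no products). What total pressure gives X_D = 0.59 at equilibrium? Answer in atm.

Basis: 1 mol D initially; let X = conversion of D. Extent ξ = X.
Species balance: n_E = 3.82 − 2X; n_D = 1 − X; n_G = 2X.
Summing: n_T = 4.82 − X.
Kp = p_G^2 / (p_E^2 p_D) with p_i = (n_i/n_T)·P.
At X = 0.59: the mole-fraction product g(X) = Π y_i^ν_i = 2.061. Since Kp = g(X)·P^{-1}, P = (g/Kp)^(1/1) = (2.061/0.47)^(1/1) = 4.39 atm.

P = 4.39 atm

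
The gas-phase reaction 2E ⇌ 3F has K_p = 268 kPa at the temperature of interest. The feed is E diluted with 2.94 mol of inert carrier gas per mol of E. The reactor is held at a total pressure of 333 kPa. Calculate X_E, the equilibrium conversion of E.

Take 1 mol E as basis and let X be its fractional conversion, so ξ = 0.5X.
Species balance: n_E = 1 − X; n_F = 1.5X; n_I = 2.94 (inert).
Total moles n_T = 3.94 + 0.5X.
y_i = n_i/n_T, p_i = y_i·P. K_p = p_F^3 / (p_E^2).
Substituting and setting equal to 268 kPa gives a polynomial in X; the root in (0,1) is X = 0.571.

X = 0.571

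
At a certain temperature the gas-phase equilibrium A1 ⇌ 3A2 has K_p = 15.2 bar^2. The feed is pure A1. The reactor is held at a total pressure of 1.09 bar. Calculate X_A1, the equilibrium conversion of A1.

X = 0.830

Take 1 mol A1 as basis and let X be its fractional conversion, so ξ = X.
Mole table: n_A1 = 1 − X; n_A2 = 3X.
Total moles n_T = 1 + 2X.
y_i = n_i/n_T, p_i = y_i·P. K_p = p_A2^3 / (p_A1).
This yields a degree-3 equation in X; solving on (0,1), X = 0.830.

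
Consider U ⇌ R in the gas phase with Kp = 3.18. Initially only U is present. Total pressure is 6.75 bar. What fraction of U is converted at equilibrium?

X = 0.761

Take 1 mol U as basis and let X be its fractional conversion, so ξ = X.
Moles: n_U = 1 − X; n_R = X.
Total moles n_T = 1 (Δν = 0, constant).
Mole fractions y_i = n_i/n_T; Kp = p_R / (p_U) with p_i = y_i·P.
This yields a degree-1 equation in X; solving on (0,1), X = 0.761.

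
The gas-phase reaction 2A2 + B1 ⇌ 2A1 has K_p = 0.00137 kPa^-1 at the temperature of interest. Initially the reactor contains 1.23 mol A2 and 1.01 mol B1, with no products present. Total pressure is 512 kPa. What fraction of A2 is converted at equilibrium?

Take 1.23 mol A2 as basis and let X be its fractional conversion, so ξ = 0.615X.
Mole table: n_A2 = 1.23 − 1.23X; n_B1 = 1.01 − 0.615X; n_A1 = 1.23X.
n_T = Σnᵢ = 2.24 − 0.615X.
Mole fractions y_i = n_i/n_T; K_p = p_A1^2 / (p_A2^2 p_B1) with p_i = y_i·P.
Substituting and setting equal to 0.00137 kPa^-1 gives a polynomial in X; the root in (0,1) is X = 0.344.

X = 0.344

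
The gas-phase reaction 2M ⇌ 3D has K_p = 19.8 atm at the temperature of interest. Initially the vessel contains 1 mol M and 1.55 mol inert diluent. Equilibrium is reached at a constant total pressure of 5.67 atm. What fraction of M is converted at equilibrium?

Take 1 mol M as basis and let X be its fractional conversion, so ξ = 0.5X.
At extent ξ: n_M = 1 − X; n_D = 1.5X; n_I = 1.55 (inert).
Summing: n_T = 2.55 + 0.5X.
With p_i = (n_i/n_T)P, K_p = p_D^3 / (p_M^2).
Substituting and setting equal to 19.8 atm gives a polynomial in X; the root in (0,1) is X = 0.677.

X = 0.677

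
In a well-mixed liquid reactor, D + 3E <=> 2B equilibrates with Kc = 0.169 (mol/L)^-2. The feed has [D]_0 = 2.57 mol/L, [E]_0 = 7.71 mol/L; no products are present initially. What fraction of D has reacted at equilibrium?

Let X = conversion of D; extent ξ = 2.57·X mol/L.
Concentrations: [D] = 2.57 − 2.57X; [E] = 7.71 − 7.71X; [B] = 5.14X.
Kc = [B]^2 / ([D] [E]^3).
Setting equal to 0.169 and solving for X on (0,1) gives X = 0.552.

X = 0.552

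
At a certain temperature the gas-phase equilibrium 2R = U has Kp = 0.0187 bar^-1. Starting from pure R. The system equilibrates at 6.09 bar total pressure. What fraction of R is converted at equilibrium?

Take 1 mol R as basis and let X be its fractional conversion, so ξ = 0.5X.
Mole table: n_R = 1 − X; n_U = 0.5X.
Summing: n_T = 1 − 0.5X.
y_i = n_i/n_T, p_i = y_i·P. Kp = p_U / (p_R^2).
This yields a degree-2 equation in X; solving on (0,1), X = 0.171.

X = 0.171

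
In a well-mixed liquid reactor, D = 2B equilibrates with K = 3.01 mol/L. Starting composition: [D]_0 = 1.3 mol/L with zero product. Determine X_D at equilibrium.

Let X = conversion of D; extent ξ = 1.3·X mol/L.
Concentrations: [D] = 1.3 − 1.3X; [B] = 2.6X.
K = [B]^2 / ([D]).
This equals 3.01 at X = 0.525 (the root in 0 < X < 1).

X = 0.525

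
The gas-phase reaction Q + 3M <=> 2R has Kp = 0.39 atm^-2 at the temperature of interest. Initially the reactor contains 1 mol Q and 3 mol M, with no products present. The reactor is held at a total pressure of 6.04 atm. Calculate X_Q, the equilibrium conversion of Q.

X = 0.588

Basis: 1 mol Q initially; let X = conversion of Q. Extent ξ = X.
Mole table: n_Q = 1 − X; n_M = 3 − 3X; n_R = 2X.
Total moles n_T = 4 − 2X.
y_i = n_i/n_T, p_i = y_i·P. Kp = p_R^2 / (p_Q p_M^3).
This yields a degree-4 equation in X; solving on (0,1), X = 0.588.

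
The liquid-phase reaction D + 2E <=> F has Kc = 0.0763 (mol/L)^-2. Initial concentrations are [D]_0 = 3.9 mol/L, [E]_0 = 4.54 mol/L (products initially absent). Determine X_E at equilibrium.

X = 0.494

Let X = conversion of E; extent ξ = 4.54X/2 mol/L.
Concentrations: [D] = 3.9 − 2.27X; [E] = 4.54 − 4.54X; [F] = 2.27X.
Kc = [F] / ([D] [E]^2).
Solving Kc = 0.0763 for X ∈ (0,1): X = 0.494.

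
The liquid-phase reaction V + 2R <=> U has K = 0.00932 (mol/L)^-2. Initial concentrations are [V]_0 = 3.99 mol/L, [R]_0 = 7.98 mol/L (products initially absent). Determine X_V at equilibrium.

Let X = conversion of V; extent ξ = 3.99·X mol/L.
Concentrations: [V] = 3.99 − 3.99X; [R] = 7.98 − 7.98X; [U] = 3.99X.
K = [U] / ([V] [R]^2).
This equals 0.00932 at X = 0.250 (the root in 0 < X < 1).

X = 0.250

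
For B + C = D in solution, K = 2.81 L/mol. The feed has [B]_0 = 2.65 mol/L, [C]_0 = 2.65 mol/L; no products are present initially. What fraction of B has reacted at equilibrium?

X = 0.695

Let X = conversion of B; extent ξ = 2.65·X mol/L.
Concentrations: [B] = 2.65 − 2.65X; [C] = 2.65 − 2.65X; [D] = 2.65X.
K = [D] / ([B] [C]).
Setting equal to 2.81 and solving for X on (0,1) gives X = 0.695.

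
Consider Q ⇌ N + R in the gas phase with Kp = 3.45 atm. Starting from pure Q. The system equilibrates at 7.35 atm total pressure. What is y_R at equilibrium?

Let X = conversion of Q (basis 1 mol Q); extent of reaction ξ = X.
Species balance: n_Q = 1 − X; n_N = X; n_R = X.
Total moles n_T = 1 + X.
With p_i = (n_i/n_T)P, Kp = p_N p_R / (p_Q).
This yields a degree-2 equation in X; solving on (0,1), X = 0.565.
Then n_R = 0.565, n_T = 1.57, so y_R = 0.361.

y_R = 0.361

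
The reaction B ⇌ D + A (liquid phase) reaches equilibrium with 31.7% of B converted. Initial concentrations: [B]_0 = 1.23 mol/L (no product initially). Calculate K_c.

K_c = 0.181 mol/L

Let X = conversion of B.
Concentrations: [B] = 1.23 − 1.23X; [D] = 1.23X; [A] = 1.23X.
At X = 0.317: [B] = 0.84, [D] = 0.39, [A] = 0.39.
K_c = [D] [A] / ([B]) = 0.181 mol/L.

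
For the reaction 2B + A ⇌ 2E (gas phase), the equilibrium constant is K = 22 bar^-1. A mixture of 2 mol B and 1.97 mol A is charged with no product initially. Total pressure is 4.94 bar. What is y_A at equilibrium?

Let X = conversion of B (basis 2 mol B); extent of reaction ξ = X.
Mole table: n_B = 2 − 2X; n_A = 1.97 − X; n_E = 2X.
n_T = Σnᵢ = 3.97 − X.
With p_i = (n_i/n_T)P, K = p_E^2 / (p_B^2 p_A).
This yields a degree-3 equation in X; solving on (0,1), X = 0.862.
Then n_A = 1.11, n_T = 3.11, so y_A = 0.357.

y_A = 0.357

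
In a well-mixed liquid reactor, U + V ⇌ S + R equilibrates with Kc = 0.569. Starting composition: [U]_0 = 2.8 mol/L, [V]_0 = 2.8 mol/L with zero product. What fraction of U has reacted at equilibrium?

Let X = conversion of U; extent ξ = 2.8·X mol/L.
Concentrations: [U] = 2.8 − 2.8X; [V] = 2.8 − 2.8X; [S] = 2.8X; [R] = 2.8X.
Kc = [S] [R] / ([U] [V]).
Setting equal to 0.569 and solving for X on (0,1) gives X = 0.430.

X = 0.430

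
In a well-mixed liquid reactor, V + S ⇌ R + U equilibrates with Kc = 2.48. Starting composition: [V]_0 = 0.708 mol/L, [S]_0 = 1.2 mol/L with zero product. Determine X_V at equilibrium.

Let X = conversion of V; extent ξ = 0.708·X mol/L.
Concentrations: [V] = 0.708 − 0.708X; [S] = 1.2 − 0.708X; [R] = 0.708X; [U] = 0.708X.
Kc = [R] [U] / ([V] [S]).
Setting equal to 2.48 and solving for X on (0,1) gives X = 0.755.

X = 0.755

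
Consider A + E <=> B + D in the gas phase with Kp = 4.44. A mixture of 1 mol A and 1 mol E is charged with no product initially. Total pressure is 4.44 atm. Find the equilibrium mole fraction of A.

y_A = 0.161

Take 1 mol A as basis and let X be its fractional conversion, so ξ = X.
At extent ξ: n_A = 1 − X; n_E = 1 − X; n_B = X; n_D = X.
Since Δν = 0, n_T = 2 throughout.
Mole fractions y_i = n_i/n_T; Kp = p_B p_D / (p_A p_E) with p_i = y_i·P.
Equating to 4.44 and solving on 0 < X < 1: X = 0.678.
Then n_A = 0.322, n_T = 2, so y_A = 0.161.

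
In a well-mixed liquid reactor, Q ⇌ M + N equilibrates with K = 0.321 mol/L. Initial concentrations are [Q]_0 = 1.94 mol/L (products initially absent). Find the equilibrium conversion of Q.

X = 0.332

Let X = conversion of Q; extent ξ = 1.94·X mol/L.
Concentrations: [Q] = 1.94 − 1.94X; [M] = 1.94X; [N] = 1.94X.
K = [M] [N] / ([Q]).
Setting equal to 0.321 and solving for X on (0,1) gives X = 0.332.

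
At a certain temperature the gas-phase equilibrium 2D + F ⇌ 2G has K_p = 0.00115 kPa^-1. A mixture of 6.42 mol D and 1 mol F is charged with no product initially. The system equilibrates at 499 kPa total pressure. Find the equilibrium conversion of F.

Take 1 mol F as basis and let X be its fractional conversion, so ξ = X.
At extent ξ: n_D = 6.42 − 2X; n_F = 1 − X; n_G = 2X.
Summing: n_T = 7.42 − X.
y_i = n_i/n_T, p_i = y_i·P. K_p = p_G^2 / (p_D^2 p_F).
Setting this equal to 0.00115 kPa^-1 and taking the physical root (0 < X < 1) gives X = 0.530.

X = 0.530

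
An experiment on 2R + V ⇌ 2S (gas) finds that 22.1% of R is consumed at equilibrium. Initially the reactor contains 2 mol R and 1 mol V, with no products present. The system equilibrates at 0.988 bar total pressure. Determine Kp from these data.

Let X = conversion of R (basis 2 mol R); extent of reaction ξ = X.
Species balance: n_R = 2 − 2X; n_V = 1 − X; n_S = 2X.
Summing: n_T = 3 − X.
At X = 0.221: n_R = 1.56, n_V = 0.779, n_S = 0.442, n_T = 2.78.
p_i = (n_i/n_T)·P. Kp = p_S^2 / (p_R^2 p_V) = 0.291 bar^-1.

Kp = 0.291 bar^-1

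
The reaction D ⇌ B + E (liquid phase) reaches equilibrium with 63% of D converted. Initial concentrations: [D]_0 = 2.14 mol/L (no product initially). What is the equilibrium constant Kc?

Let X = conversion of D.
Concentrations: [D] = 2.14 − 2.14X; [B] = 2.14X; [E] = 2.14X.
At X = 0.63: [D] = 0.792, [B] = 1.35, [E] = 1.35.
Kc = [B] [E] / ([D]) = 2.3 mol/L.

Kc = 2.3 mol/L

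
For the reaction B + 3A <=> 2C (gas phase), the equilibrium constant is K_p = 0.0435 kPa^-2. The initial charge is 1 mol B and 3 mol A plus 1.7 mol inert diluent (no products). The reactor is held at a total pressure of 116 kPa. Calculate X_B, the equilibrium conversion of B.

X = 0.774

Take 1 mol B as basis and let X be its fractional conversion, so ξ = X.
Moles: n_B = 1 − X; n_A = 3 − 3X; n_C = 2X; n_I = 1.7 (inert).
Summing: n_T = 5.7 − 2X.
y_i = n_i/n_T, p_i = y_i·P. K_p = p_C^2 / (p_B p_A^3).
This yields a degree-4 equation in X; solving on (0,1), X = 0.774.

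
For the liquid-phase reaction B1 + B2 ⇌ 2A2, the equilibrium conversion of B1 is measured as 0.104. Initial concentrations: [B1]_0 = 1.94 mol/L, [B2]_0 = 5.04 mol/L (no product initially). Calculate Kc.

Kc = 0.0194

Let X = conversion of B1.
Concentrations: [B1] = 1.94 − 1.94X; [B2] = 5.04 − 1.94X; [A2] = 3.88X.
At X = 0.104: [B1] = 1.74, [B2] = 4.84, [A2] = 0.404.
Kc = [A2]^2 / ([B1] [B2]) = 0.0194.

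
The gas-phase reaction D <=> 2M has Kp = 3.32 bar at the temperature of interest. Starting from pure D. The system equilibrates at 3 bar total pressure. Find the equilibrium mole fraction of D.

y_D = 0.365

Let X = conversion of D (basis 1 mol D); extent of reaction ξ = X.
Moles: n_D = 1 − X; n_M = 2X.
Total moles n_T = 1 + X.
Mole fractions y_i = n_i/n_T; Kp = p_M^2 / (p_D) with p_i = y_i·P.
Setting this equal to 3.32 bar and taking the physical root (0 < X < 1) gives X = 0.466.
Then n_D = 0.534, n_T = 1.47, so y_D = 0.365.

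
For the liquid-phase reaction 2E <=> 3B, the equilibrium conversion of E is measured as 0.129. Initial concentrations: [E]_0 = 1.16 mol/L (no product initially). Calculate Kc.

Kc = 0.0111 mol/L

Let X = conversion of E.
Concentrations: [E] = 1.16 − 1.16X; [B] = 1.74X.
At X = 0.129: [E] = 1.01, [B] = 0.224.
Kc = [B]^3 / ([E]^2) = 0.0111 mol/L.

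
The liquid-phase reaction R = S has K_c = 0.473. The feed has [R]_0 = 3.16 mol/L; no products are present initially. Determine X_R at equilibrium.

X = 0.321

Let X = conversion of R; extent ξ = 3.16·X mol/L.
Concentrations: [R] = 3.16 − 3.16X; [S] = 3.16X.
K_c = [S] / ([R]).
Solving K_c = 0.473 for X ∈ (0,1): X = 0.321.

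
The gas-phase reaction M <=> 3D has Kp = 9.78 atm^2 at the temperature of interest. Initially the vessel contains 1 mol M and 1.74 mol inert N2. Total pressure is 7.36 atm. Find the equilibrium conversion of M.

X = 0.371

Take 1 mol M as basis and let X be its fractional conversion, so ξ = X.
Mole table: n_M = 1 − X; n_D = 3X; n_I = 1.74 (inert).
Summing: n_T = 2.74 + 2X.
With p_i = (n_i/n_T)P, Kp = p_D^3 / (p_M).
Setting this equal to 9.78 atm^2 and taking the physical root (0 < X < 1) gives X = 0.371.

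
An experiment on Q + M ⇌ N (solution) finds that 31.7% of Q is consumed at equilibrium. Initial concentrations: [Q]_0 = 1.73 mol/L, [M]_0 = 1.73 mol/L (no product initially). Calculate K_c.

K_c = 0.393 L/mol

Let X = conversion of Q.
Concentrations: [Q] = 1.73 − 1.73X; [M] = 1.73 − 1.73X; [N] = 1.73X.
At X = 0.317: [Q] = 1.18, [M] = 1.18, [N] = 0.548.
K_c = [N] / ([Q] [M]) = 0.393 L/mol.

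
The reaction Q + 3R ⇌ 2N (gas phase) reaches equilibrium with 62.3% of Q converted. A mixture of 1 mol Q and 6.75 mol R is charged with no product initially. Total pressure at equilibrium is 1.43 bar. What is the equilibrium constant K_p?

Let X = conversion of Q (basis 1 mol Q); extent of reaction ξ = X.
Moles: n_Q = 1 − X; n_R = 6.75 − 3X; n_N = 2X.
Total moles n_T = 7.75 − 2X.
At X = 0.623: n_Q = 0.377, n_R = 4.88, n_N = 1.25, n_T = 6.5.
p_i = (n_i/n_T)·P. K_p = p_N^2 / (p_Q p_R^3) = 0.733 bar^-2.

K_p = 0.733 bar^-2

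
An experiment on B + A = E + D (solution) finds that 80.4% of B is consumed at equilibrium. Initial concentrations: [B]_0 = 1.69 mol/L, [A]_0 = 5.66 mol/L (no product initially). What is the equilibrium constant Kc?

Let X = conversion of B.
Concentrations: [B] = 1.69 − 1.69X; [A] = 5.66 − 1.69X; [E] = 1.69X; [D] = 1.69X.
At X = 0.804: [B] = 0.331, [A] = 4.3, [E] = 1.36, [D] = 1.36.
Kc = [E] [D] / ([B] [A]) = 1.3.

Kc = 1.3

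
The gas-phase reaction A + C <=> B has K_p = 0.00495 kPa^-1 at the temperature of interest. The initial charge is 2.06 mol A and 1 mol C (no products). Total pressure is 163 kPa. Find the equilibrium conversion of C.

Take 1 mol C as basis and let X be its fractional conversion, so ξ = X.
Moles: n_A = 2.06 − X; n_C = 1 − X; n_B = X.
Summing: n_T = 3.06 − X.
Mole fractions y_i = n_i/n_T; K_p = p_B / (p_A p_C) with p_i = y_i·P.
Substituting and setting equal to 0.00495 kPa^-1 gives a polynomial in X; the root in (0,1) is X = 0.338.

X = 0.338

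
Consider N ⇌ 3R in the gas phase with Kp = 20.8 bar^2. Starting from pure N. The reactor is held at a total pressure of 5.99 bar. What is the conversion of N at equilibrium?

X = 0.342

Basis: 1 mol N initially; let X = conversion of N. Extent ξ = X.
Mole table: n_N = 1 − X; n_R = 3X.
Total moles n_T = 1 + 2X.
With p_i = (n_i/n_T)P, Kp = p_R^3 / (p_N).
Substituting and setting equal to 20.8 bar^2 gives a polynomial in X; the root in (0,1) is X = 0.342.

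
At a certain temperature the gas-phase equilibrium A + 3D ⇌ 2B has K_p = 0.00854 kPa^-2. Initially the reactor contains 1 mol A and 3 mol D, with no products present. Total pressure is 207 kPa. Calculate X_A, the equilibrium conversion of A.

Take 1 mol A as basis and let X be its fractional conversion, so ξ = X.
Moles: n_A = 1 − X; n_D = 3 − 3X; n_B = 2X.
Total moles n_T = 4 − 2X.
With p_i = (n_i/n_T)P, K_p = p_B^2 / (p_A p_D^3).
This yields a degree-4 equation in X; solving on (0,1), X = 0.803.

X = 0.803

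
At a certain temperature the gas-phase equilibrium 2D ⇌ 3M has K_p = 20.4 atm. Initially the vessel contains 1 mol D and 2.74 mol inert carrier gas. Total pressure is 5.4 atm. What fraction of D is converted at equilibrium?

Take 1 mol D as basis and let X be its fractional conversion, so ξ = 0.5X.
Moles: n_D = 1 − X; n_M = 1.5X; n_I = 2.74 (inert).
n_T = Σnᵢ = 3.74 + 0.5X.
With p_i = (n_i/n_T)P, K_p = p_M^3 / (p_D^2).
Equating to 20.4 atm and solving on 0 < X < 1: X = 0.717.

X = 0.717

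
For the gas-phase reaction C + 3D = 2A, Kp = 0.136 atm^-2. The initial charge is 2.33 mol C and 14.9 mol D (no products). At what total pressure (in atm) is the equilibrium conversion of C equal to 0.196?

Let X = conversion of C (basis 2.33 mol C); extent of reaction ξ = 2.33X.
At extent ξ: n_C = 2.33 − 2.33X; n_D = 14.9 − 6.99X; n_A = 4.66X.
Total moles n_T = 17.2 − 4.66X.
Kp = p_A^2 / (p_C p_D^3) with p_i = (n_i/n_T)·P.
At X = 0.196: the mole-fraction product g(X) = Π y_i^ν_i = 0.04787. Since Kp = g(X)·P^{-2}, P = (g/Kp)^(1/2) = (0.04787/0.136)^(1/2) = 0.593 atm.

P = 0.593 atm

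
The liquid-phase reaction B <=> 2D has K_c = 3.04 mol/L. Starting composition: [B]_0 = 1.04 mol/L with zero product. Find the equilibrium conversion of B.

X = 0.564

Let X = conversion of B; extent ξ = 1.04·X mol/L.
Concentrations: [B] = 1.04 − 1.04X; [D] = 2.08X.
K_c = [D]^2 / ([B]).
Equating to 3.04 mol/L: the physical root is X = 0.564.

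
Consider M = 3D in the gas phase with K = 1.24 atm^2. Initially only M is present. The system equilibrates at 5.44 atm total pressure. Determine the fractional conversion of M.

X = 0.129

Let X = conversion of M (basis 1 mol M); extent of reaction ξ = X.
Mole table: n_M = 1 − X; n_D = 3X.
n_T = Σnᵢ = 1 + 2X.
y_i = n_i/n_T, p_i = y_i·P. K = p_D^3 / (p_M).
This yields a degree-3 equation in X; solving on (0,1), X = 0.129.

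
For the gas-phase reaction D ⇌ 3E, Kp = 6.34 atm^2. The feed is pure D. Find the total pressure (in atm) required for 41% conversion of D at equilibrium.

P = 2.58 atm

Take 1 mol D as basis and let X be its fractional conversion, so ξ = X.
Moles: n_D = 1 − X; n_E = 3X.
Total moles n_T = 1 + 2X.
Kp = p_E^3 / (p_D) with p_i = (n_i/n_T)·P.
At X = 0.41: the mole-fraction product g(X) = Π y_i^ν_i = 0.9522. Since Kp = g(X)·P^{2}, P = (Kp/g)^(1/2) = (6.34/0.9522)^(1/2) = 2.58 atm.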